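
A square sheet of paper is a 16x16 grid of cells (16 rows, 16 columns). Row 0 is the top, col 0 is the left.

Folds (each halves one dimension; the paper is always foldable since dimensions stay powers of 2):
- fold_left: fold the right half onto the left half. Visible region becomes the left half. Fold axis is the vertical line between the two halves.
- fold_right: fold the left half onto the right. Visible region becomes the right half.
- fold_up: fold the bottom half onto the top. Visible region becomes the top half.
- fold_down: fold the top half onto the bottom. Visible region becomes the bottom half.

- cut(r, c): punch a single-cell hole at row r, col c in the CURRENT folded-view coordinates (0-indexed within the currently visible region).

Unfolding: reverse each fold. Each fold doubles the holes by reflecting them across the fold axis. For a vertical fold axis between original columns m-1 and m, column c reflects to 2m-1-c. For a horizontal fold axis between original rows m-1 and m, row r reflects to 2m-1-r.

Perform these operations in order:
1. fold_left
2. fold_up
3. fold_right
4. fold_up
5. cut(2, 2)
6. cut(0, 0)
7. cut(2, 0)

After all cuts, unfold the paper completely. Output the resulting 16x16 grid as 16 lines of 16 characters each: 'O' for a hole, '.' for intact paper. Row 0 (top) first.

Op 1 fold_left: fold axis v@8; visible region now rows[0,16) x cols[0,8) = 16x8
Op 2 fold_up: fold axis h@8; visible region now rows[0,8) x cols[0,8) = 8x8
Op 3 fold_right: fold axis v@4; visible region now rows[0,8) x cols[4,8) = 8x4
Op 4 fold_up: fold axis h@4; visible region now rows[0,4) x cols[4,8) = 4x4
Op 5 cut(2, 2): punch at orig (2,6); cuts so far [(2, 6)]; region rows[0,4) x cols[4,8) = 4x4
Op 6 cut(0, 0): punch at orig (0,4); cuts so far [(0, 4), (2, 6)]; region rows[0,4) x cols[4,8) = 4x4
Op 7 cut(2, 0): punch at orig (2,4); cuts so far [(0, 4), (2, 4), (2, 6)]; region rows[0,4) x cols[4,8) = 4x4
Unfold 1 (reflect across h@4): 6 holes -> [(0, 4), (2, 4), (2, 6), (5, 4), (5, 6), (7, 4)]
Unfold 2 (reflect across v@4): 12 holes -> [(0, 3), (0, 4), (2, 1), (2, 3), (2, 4), (2, 6), (5, 1), (5, 3), (5, 4), (5, 6), (7, 3), (7, 4)]
Unfold 3 (reflect across h@8): 24 holes -> [(0, 3), (0, 4), (2, 1), (2, 3), (2, 4), (2, 6), (5, 1), (5, 3), (5, 4), (5, 6), (7, 3), (7, 4), (8, 3), (8, 4), (10, 1), (10, 3), (10, 4), (10, 6), (13, 1), (13, 3), (13, 4), (13, 6), (15, 3), (15, 4)]
Unfold 4 (reflect across v@8): 48 holes -> [(0, 3), (0, 4), (0, 11), (0, 12), (2, 1), (2, 3), (2, 4), (2, 6), (2, 9), (2, 11), (2, 12), (2, 14), (5, 1), (5, 3), (5, 4), (5, 6), (5, 9), (5, 11), (5, 12), (5, 14), (7, 3), (7, 4), (7, 11), (7, 12), (8, 3), (8, 4), (8, 11), (8, 12), (10, 1), (10, 3), (10, 4), (10, 6), (10, 9), (10, 11), (10, 12), (10, 14), (13, 1), (13, 3), (13, 4), (13, 6), (13, 9), (13, 11), (13, 12), (13, 14), (15, 3), (15, 4), (15, 11), (15, 12)]

Answer: ...OO......OO...
................
.O.OO.O..O.OO.O.
................
................
.O.OO.O..O.OO.O.
................
...OO......OO...
...OO......OO...
................
.O.OO.O..O.OO.O.
................
................
.O.OO.O..O.OO.O.
................
...OO......OO...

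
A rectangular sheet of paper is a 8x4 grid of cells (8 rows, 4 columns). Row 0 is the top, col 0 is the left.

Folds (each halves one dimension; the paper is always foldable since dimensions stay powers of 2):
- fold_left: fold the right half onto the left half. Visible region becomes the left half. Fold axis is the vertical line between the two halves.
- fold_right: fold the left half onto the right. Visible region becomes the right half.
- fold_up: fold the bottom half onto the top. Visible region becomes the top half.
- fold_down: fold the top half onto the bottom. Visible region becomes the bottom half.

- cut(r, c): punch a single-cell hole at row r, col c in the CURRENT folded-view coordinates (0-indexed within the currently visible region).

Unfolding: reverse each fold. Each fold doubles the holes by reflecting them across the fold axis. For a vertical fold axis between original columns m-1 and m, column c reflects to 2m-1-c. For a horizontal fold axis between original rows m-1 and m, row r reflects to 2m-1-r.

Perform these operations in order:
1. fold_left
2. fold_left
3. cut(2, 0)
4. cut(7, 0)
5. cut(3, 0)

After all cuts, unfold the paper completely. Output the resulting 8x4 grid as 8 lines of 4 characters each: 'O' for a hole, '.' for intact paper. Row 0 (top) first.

Answer: ....
....
OOOO
OOOO
....
....
....
OOOO

Derivation:
Op 1 fold_left: fold axis v@2; visible region now rows[0,8) x cols[0,2) = 8x2
Op 2 fold_left: fold axis v@1; visible region now rows[0,8) x cols[0,1) = 8x1
Op 3 cut(2, 0): punch at orig (2,0); cuts so far [(2, 0)]; region rows[0,8) x cols[0,1) = 8x1
Op 4 cut(7, 0): punch at orig (7,0); cuts so far [(2, 0), (7, 0)]; region rows[0,8) x cols[0,1) = 8x1
Op 5 cut(3, 0): punch at orig (3,0); cuts so far [(2, 0), (3, 0), (7, 0)]; region rows[0,8) x cols[0,1) = 8x1
Unfold 1 (reflect across v@1): 6 holes -> [(2, 0), (2, 1), (3, 0), (3, 1), (7, 0), (7, 1)]
Unfold 2 (reflect across v@2): 12 holes -> [(2, 0), (2, 1), (2, 2), (2, 3), (3, 0), (3, 1), (3, 2), (3, 3), (7, 0), (7, 1), (7, 2), (7, 3)]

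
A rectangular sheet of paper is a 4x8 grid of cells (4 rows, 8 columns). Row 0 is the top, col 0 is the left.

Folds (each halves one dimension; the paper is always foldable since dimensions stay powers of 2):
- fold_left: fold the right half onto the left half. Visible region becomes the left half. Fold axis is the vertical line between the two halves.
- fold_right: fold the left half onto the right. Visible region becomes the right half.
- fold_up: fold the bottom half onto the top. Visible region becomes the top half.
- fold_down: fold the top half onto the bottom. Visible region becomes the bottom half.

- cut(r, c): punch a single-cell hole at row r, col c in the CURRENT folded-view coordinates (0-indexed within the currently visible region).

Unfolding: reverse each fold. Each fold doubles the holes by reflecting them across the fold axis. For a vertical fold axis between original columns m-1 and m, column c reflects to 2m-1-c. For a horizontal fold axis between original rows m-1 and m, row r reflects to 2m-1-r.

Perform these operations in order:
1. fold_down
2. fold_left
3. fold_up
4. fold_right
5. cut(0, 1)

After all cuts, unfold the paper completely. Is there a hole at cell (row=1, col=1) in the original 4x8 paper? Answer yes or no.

Op 1 fold_down: fold axis h@2; visible region now rows[2,4) x cols[0,8) = 2x8
Op 2 fold_left: fold axis v@4; visible region now rows[2,4) x cols[0,4) = 2x4
Op 3 fold_up: fold axis h@3; visible region now rows[2,3) x cols[0,4) = 1x4
Op 4 fold_right: fold axis v@2; visible region now rows[2,3) x cols[2,4) = 1x2
Op 5 cut(0, 1): punch at orig (2,3); cuts so far [(2, 3)]; region rows[2,3) x cols[2,4) = 1x2
Unfold 1 (reflect across v@2): 2 holes -> [(2, 0), (2, 3)]
Unfold 2 (reflect across h@3): 4 holes -> [(2, 0), (2, 3), (3, 0), (3, 3)]
Unfold 3 (reflect across v@4): 8 holes -> [(2, 0), (2, 3), (2, 4), (2, 7), (3, 0), (3, 3), (3, 4), (3, 7)]
Unfold 4 (reflect across h@2): 16 holes -> [(0, 0), (0, 3), (0, 4), (0, 7), (1, 0), (1, 3), (1, 4), (1, 7), (2, 0), (2, 3), (2, 4), (2, 7), (3, 0), (3, 3), (3, 4), (3, 7)]
Holes: [(0, 0), (0, 3), (0, 4), (0, 7), (1, 0), (1, 3), (1, 4), (1, 7), (2, 0), (2, 3), (2, 4), (2, 7), (3, 0), (3, 3), (3, 4), (3, 7)]

Answer: no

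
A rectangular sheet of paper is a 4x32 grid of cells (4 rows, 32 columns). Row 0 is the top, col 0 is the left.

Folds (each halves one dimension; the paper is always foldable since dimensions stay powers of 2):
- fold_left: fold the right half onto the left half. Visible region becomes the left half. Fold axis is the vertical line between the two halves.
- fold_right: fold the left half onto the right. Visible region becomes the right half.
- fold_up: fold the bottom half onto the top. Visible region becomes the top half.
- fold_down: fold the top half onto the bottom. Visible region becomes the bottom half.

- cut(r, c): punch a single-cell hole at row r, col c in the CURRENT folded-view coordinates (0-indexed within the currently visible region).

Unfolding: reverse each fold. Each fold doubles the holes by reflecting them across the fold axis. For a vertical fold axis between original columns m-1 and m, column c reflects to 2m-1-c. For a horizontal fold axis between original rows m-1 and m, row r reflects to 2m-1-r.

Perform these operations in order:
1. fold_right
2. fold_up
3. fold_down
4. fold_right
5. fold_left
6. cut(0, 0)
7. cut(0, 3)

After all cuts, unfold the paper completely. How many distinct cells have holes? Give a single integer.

Op 1 fold_right: fold axis v@16; visible region now rows[0,4) x cols[16,32) = 4x16
Op 2 fold_up: fold axis h@2; visible region now rows[0,2) x cols[16,32) = 2x16
Op 3 fold_down: fold axis h@1; visible region now rows[1,2) x cols[16,32) = 1x16
Op 4 fold_right: fold axis v@24; visible region now rows[1,2) x cols[24,32) = 1x8
Op 5 fold_left: fold axis v@28; visible region now rows[1,2) x cols[24,28) = 1x4
Op 6 cut(0, 0): punch at orig (1,24); cuts so far [(1, 24)]; region rows[1,2) x cols[24,28) = 1x4
Op 7 cut(0, 3): punch at orig (1,27); cuts so far [(1, 24), (1, 27)]; region rows[1,2) x cols[24,28) = 1x4
Unfold 1 (reflect across v@28): 4 holes -> [(1, 24), (1, 27), (1, 28), (1, 31)]
Unfold 2 (reflect across v@24): 8 holes -> [(1, 16), (1, 19), (1, 20), (1, 23), (1, 24), (1, 27), (1, 28), (1, 31)]
Unfold 3 (reflect across h@1): 16 holes -> [(0, 16), (0, 19), (0, 20), (0, 23), (0, 24), (0, 27), (0, 28), (0, 31), (1, 16), (1, 19), (1, 20), (1, 23), (1, 24), (1, 27), (1, 28), (1, 31)]
Unfold 4 (reflect across h@2): 32 holes -> [(0, 16), (0, 19), (0, 20), (0, 23), (0, 24), (0, 27), (0, 28), (0, 31), (1, 16), (1, 19), (1, 20), (1, 23), (1, 24), (1, 27), (1, 28), (1, 31), (2, 16), (2, 19), (2, 20), (2, 23), (2, 24), (2, 27), (2, 28), (2, 31), (3, 16), (3, 19), (3, 20), (3, 23), (3, 24), (3, 27), (3, 28), (3, 31)]
Unfold 5 (reflect across v@16): 64 holes -> [(0, 0), (0, 3), (0, 4), (0, 7), (0, 8), (0, 11), (0, 12), (0, 15), (0, 16), (0, 19), (0, 20), (0, 23), (0, 24), (0, 27), (0, 28), (0, 31), (1, 0), (1, 3), (1, 4), (1, 7), (1, 8), (1, 11), (1, 12), (1, 15), (1, 16), (1, 19), (1, 20), (1, 23), (1, 24), (1, 27), (1, 28), (1, 31), (2, 0), (2, 3), (2, 4), (2, 7), (2, 8), (2, 11), (2, 12), (2, 15), (2, 16), (2, 19), (2, 20), (2, 23), (2, 24), (2, 27), (2, 28), (2, 31), (3, 0), (3, 3), (3, 4), (3, 7), (3, 8), (3, 11), (3, 12), (3, 15), (3, 16), (3, 19), (3, 20), (3, 23), (3, 24), (3, 27), (3, 28), (3, 31)]

Answer: 64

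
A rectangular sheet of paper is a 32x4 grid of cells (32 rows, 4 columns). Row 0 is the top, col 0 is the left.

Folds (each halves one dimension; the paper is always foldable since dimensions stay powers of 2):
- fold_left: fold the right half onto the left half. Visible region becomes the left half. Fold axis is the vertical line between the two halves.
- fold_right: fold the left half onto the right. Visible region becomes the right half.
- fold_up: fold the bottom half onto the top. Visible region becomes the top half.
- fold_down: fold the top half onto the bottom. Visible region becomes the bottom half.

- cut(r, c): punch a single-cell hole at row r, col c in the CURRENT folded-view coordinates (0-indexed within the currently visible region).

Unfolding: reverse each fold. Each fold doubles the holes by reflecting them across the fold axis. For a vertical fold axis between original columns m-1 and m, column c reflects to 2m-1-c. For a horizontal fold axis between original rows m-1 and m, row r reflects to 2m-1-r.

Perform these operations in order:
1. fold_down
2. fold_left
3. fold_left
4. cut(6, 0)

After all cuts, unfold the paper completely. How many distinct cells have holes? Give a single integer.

Answer: 8

Derivation:
Op 1 fold_down: fold axis h@16; visible region now rows[16,32) x cols[0,4) = 16x4
Op 2 fold_left: fold axis v@2; visible region now rows[16,32) x cols[0,2) = 16x2
Op 3 fold_left: fold axis v@1; visible region now rows[16,32) x cols[0,1) = 16x1
Op 4 cut(6, 0): punch at orig (22,0); cuts so far [(22, 0)]; region rows[16,32) x cols[0,1) = 16x1
Unfold 1 (reflect across v@1): 2 holes -> [(22, 0), (22, 1)]
Unfold 2 (reflect across v@2): 4 holes -> [(22, 0), (22, 1), (22, 2), (22, 3)]
Unfold 3 (reflect across h@16): 8 holes -> [(9, 0), (9, 1), (9, 2), (9, 3), (22, 0), (22, 1), (22, 2), (22, 3)]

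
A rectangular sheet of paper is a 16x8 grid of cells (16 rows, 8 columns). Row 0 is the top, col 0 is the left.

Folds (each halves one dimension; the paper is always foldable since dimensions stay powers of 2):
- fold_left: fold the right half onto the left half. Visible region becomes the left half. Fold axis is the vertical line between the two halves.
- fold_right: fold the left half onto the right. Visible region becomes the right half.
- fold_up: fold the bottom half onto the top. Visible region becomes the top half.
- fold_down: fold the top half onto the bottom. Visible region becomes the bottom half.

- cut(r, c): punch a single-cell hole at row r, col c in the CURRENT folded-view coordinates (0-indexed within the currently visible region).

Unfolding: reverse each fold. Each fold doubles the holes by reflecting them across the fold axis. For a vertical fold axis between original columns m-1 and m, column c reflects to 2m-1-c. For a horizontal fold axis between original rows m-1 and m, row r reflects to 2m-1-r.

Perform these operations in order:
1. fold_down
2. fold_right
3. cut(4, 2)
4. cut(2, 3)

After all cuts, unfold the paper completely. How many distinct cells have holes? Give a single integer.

Op 1 fold_down: fold axis h@8; visible region now rows[8,16) x cols[0,8) = 8x8
Op 2 fold_right: fold axis v@4; visible region now rows[8,16) x cols[4,8) = 8x4
Op 3 cut(4, 2): punch at orig (12,6); cuts so far [(12, 6)]; region rows[8,16) x cols[4,8) = 8x4
Op 4 cut(2, 3): punch at orig (10,7); cuts so far [(10, 7), (12, 6)]; region rows[8,16) x cols[4,8) = 8x4
Unfold 1 (reflect across v@4): 4 holes -> [(10, 0), (10, 7), (12, 1), (12, 6)]
Unfold 2 (reflect across h@8): 8 holes -> [(3, 1), (3, 6), (5, 0), (5, 7), (10, 0), (10, 7), (12, 1), (12, 6)]

Answer: 8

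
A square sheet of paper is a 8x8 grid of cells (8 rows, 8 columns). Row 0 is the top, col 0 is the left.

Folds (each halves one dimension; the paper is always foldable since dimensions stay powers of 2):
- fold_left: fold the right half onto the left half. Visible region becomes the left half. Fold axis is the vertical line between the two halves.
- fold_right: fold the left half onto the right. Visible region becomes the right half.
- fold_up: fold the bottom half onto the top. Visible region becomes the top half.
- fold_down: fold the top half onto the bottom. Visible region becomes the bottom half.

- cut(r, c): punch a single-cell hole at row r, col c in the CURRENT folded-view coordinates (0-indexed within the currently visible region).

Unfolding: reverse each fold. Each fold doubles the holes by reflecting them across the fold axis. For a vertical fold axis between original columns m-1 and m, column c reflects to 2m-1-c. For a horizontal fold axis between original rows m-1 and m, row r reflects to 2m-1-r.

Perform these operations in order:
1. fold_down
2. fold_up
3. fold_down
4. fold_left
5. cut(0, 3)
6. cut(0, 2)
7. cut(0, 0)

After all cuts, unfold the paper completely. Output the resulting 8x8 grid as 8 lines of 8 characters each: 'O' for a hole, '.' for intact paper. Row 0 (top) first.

Op 1 fold_down: fold axis h@4; visible region now rows[4,8) x cols[0,8) = 4x8
Op 2 fold_up: fold axis h@6; visible region now rows[4,6) x cols[0,8) = 2x8
Op 3 fold_down: fold axis h@5; visible region now rows[5,6) x cols[0,8) = 1x8
Op 4 fold_left: fold axis v@4; visible region now rows[5,6) x cols[0,4) = 1x4
Op 5 cut(0, 3): punch at orig (5,3); cuts so far [(5, 3)]; region rows[5,6) x cols[0,4) = 1x4
Op 6 cut(0, 2): punch at orig (5,2); cuts so far [(5, 2), (5, 3)]; region rows[5,6) x cols[0,4) = 1x4
Op 7 cut(0, 0): punch at orig (5,0); cuts so far [(5, 0), (5, 2), (5, 3)]; region rows[5,6) x cols[0,4) = 1x4
Unfold 1 (reflect across v@4): 6 holes -> [(5, 0), (5, 2), (5, 3), (5, 4), (5, 5), (5, 7)]
Unfold 2 (reflect across h@5): 12 holes -> [(4, 0), (4, 2), (4, 3), (4, 4), (4, 5), (4, 7), (5, 0), (5, 2), (5, 3), (5, 4), (5, 5), (5, 7)]
Unfold 3 (reflect across h@6): 24 holes -> [(4, 0), (4, 2), (4, 3), (4, 4), (4, 5), (4, 7), (5, 0), (5, 2), (5, 3), (5, 4), (5, 5), (5, 7), (6, 0), (6, 2), (6, 3), (6, 4), (6, 5), (6, 7), (7, 0), (7, 2), (7, 3), (7, 4), (7, 5), (7, 7)]
Unfold 4 (reflect across h@4): 48 holes -> [(0, 0), (0, 2), (0, 3), (0, 4), (0, 5), (0, 7), (1, 0), (1, 2), (1, 3), (1, 4), (1, 5), (1, 7), (2, 0), (2, 2), (2, 3), (2, 4), (2, 5), (2, 7), (3, 0), (3, 2), (3, 3), (3, 4), (3, 5), (3, 7), (4, 0), (4, 2), (4, 3), (4, 4), (4, 5), (4, 7), (5, 0), (5, 2), (5, 3), (5, 4), (5, 5), (5, 7), (6, 0), (6, 2), (6, 3), (6, 4), (6, 5), (6, 7), (7, 0), (7, 2), (7, 3), (7, 4), (7, 5), (7, 7)]

Answer: O.OOOO.O
O.OOOO.O
O.OOOO.O
O.OOOO.O
O.OOOO.O
O.OOOO.O
O.OOOO.O
O.OOOO.O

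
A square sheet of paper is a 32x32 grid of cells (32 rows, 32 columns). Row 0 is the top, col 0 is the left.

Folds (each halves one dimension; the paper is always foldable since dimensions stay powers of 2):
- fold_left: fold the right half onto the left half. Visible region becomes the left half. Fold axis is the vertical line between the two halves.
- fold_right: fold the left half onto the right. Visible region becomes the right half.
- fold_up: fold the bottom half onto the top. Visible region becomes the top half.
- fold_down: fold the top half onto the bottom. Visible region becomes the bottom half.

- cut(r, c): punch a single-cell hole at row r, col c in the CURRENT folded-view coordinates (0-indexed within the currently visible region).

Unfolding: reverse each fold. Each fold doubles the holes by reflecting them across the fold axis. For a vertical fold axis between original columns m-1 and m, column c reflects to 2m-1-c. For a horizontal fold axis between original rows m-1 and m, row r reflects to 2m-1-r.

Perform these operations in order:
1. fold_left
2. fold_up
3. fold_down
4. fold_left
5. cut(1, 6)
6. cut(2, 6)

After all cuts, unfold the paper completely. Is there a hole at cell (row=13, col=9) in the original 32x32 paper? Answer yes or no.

Op 1 fold_left: fold axis v@16; visible region now rows[0,32) x cols[0,16) = 32x16
Op 2 fold_up: fold axis h@16; visible region now rows[0,16) x cols[0,16) = 16x16
Op 3 fold_down: fold axis h@8; visible region now rows[8,16) x cols[0,16) = 8x16
Op 4 fold_left: fold axis v@8; visible region now rows[8,16) x cols[0,8) = 8x8
Op 5 cut(1, 6): punch at orig (9,6); cuts so far [(9, 6)]; region rows[8,16) x cols[0,8) = 8x8
Op 6 cut(2, 6): punch at orig (10,6); cuts so far [(9, 6), (10, 6)]; region rows[8,16) x cols[0,8) = 8x8
Unfold 1 (reflect across v@8): 4 holes -> [(9, 6), (9, 9), (10, 6), (10, 9)]
Unfold 2 (reflect across h@8): 8 holes -> [(5, 6), (5, 9), (6, 6), (6, 9), (9, 6), (9, 9), (10, 6), (10, 9)]
Unfold 3 (reflect across h@16): 16 holes -> [(5, 6), (5, 9), (6, 6), (6, 9), (9, 6), (9, 9), (10, 6), (10, 9), (21, 6), (21, 9), (22, 6), (22, 9), (25, 6), (25, 9), (26, 6), (26, 9)]
Unfold 4 (reflect across v@16): 32 holes -> [(5, 6), (5, 9), (5, 22), (5, 25), (6, 6), (6, 9), (6, 22), (6, 25), (9, 6), (9, 9), (9, 22), (9, 25), (10, 6), (10, 9), (10, 22), (10, 25), (21, 6), (21, 9), (21, 22), (21, 25), (22, 6), (22, 9), (22, 22), (22, 25), (25, 6), (25, 9), (25, 22), (25, 25), (26, 6), (26, 9), (26, 22), (26, 25)]
Holes: [(5, 6), (5, 9), (5, 22), (5, 25), (6, 6), (6, 9), (6, 22), (6, 25), (9, 6), (9, 9), (9, 22), (9, 25), (10, 6), (10, 9), (10, 22), (10, 25), (21, 6), (21, 9), (21, 22), (21, 25), (22, 6), (22, 9), (22, 22), (22, 25), (25, 6), (25, 9), (25, 22), (25, 25), (26, 6), (26, 9), (26, 22), (26, 25)]

Answer: no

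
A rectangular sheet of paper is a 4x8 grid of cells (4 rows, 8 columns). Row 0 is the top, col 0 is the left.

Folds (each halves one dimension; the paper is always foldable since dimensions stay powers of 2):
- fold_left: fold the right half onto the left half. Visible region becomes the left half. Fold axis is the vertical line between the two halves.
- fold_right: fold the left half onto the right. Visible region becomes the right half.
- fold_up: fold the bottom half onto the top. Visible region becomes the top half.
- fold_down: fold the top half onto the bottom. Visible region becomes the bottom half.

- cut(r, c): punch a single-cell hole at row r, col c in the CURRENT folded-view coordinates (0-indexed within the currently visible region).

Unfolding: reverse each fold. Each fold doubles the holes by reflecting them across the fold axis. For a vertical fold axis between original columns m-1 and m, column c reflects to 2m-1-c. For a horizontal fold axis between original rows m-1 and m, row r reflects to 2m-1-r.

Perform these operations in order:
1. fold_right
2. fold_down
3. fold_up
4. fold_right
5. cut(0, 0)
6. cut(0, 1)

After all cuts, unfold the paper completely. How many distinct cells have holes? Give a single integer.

Op 1 fold_right: fold axis v@4; visible region now rows[0,4) x cols[4,8) = 4x4
Op 2 fold_down: fold axis h@2; visible region now rows[2,4) x cols[4,8) = 2x4
Op 3 fold_up: fold axis h@3; visible region now rows[2,3) x cols[4,8) = 1x4
Op 4 fold_right: fold axis v@6; visible region now rows[2,3) x cols[6,8) = 1x2
Op 5 cut(0, 0): punch at orig (2,6); cuts so far [(2, 6)]; region rows[2,3) x cols[6,8) = 1x2
Op 6 cut(0, 1): punch at orig (2,7); cuts so far [(2, 6), (2, 7)]; region rows[2,3) x cols[6,8) = 1x2
Unfold 1 (reflect across v@6): 4 holes -> [(2, 4), (2, 5), (2, 6), (2, 7)]
Unfold 2 (reflect across h@3): 8 holes -> [(2, 4), (2, 5), (2, 6), (2, 7), (3, 4), (3, 5), (3, 6), (3, 7)]
Unfold 3 (reflect across h@2): 16 holes -> [(0, 4), (0, 5), (0, 6), (0, 7), (1, 4), (1, 5), (1, 6), (1, 7), (2, 4), (2, 5), (2, 6), (2, 7), (3, 4), (3, 5), (3, 6), (3, 7)]
Unfold 4 (reflect across v@4): 32 holes -> [(0, 0), (0, 1), (0, 2), (0, 3), (0, 4), (0, 5), (0, 6), (0, 7), (1, 0), (1, 1), (1, 2), (1, 3), (1, 4), (1, 5), (1, 6), (1, 7), (2, 0), (2, 1), (2, 2), (2, 3), (2, 4), (2, 5), (2, 6), (2, 7), (3, 0), (3, 1), (3, 2), (3, 3), (3, 4), (3, 5), (3, 6), (3, 7)]

Answer: 32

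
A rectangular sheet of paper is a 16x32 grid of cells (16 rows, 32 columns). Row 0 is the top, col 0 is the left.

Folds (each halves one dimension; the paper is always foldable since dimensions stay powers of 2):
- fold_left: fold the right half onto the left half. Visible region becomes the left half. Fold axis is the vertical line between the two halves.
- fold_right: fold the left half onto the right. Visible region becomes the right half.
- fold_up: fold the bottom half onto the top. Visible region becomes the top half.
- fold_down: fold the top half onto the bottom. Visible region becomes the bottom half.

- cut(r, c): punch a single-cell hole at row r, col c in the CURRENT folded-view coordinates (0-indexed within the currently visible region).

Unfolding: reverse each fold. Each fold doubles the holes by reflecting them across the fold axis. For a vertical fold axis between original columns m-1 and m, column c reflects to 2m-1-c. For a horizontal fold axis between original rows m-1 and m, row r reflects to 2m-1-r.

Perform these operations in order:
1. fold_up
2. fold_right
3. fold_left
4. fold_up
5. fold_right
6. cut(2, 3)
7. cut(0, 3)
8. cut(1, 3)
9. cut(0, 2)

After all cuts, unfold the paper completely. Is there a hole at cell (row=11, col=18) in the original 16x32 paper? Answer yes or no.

Answer: no

Derivation:
Op 1 fold_up: fold axis h@8; visible region now rows[0,8) x cols[0,32) = 8x32
Op 2 fold_right: fold axis v@16; visible region now rows[0,8) x cols[16,32) = 8x16
Op 3 fold_left: fold axis v@24; visible region now rows[0,8) x cols[16,24) = 8x8
Op 4 fold_up: fold axis h@4; visible region now rows[0,4) x cols[16,24) = 4x8
Op 5 fold_right: fold axis v@20; visible region now rows[0,4) x cols[20,24) = 4x4
Op 6 cut(2, 3): punch at orig (2,23); cuts so far [(2, 23)]; region rows[0,4) x cols[20,24) = 4x4
Op 7 cut(0, 3): punch at orig (0,23); cuts so far [(0, 23), (2, 23)]; region rows[0,4) x cols[20,24) = 4x4
Op 8 cut(1, 3): punch at orig (1,23); cuts so far [(0, 23), (1, 23), (2, 23)]; region rows[0,4) x cols[20,24) = 4x4
Op 9 cut(0, 2): punch at orig (0,22); cuts so far [(0, 22), (0, 23), (1, 23), (2, 23)]; region rows[0,4) x cols[20,24) = 4x4
Unfold 1 (reflect across v@20): 8 holes -> [(0, 16), (0, 17), (0, 22), (0, 23), (1, 16), (1, 23), (2, 16), (2, 23)]
Unfold 2 (reflect across h@4): 16 holes -> [(0, 16), (0, 17), (0, 22), (0, 23), (1, 16), (1, 23), (2, 16), (2, 23), (5, 16), (5, 23), (6, 16), (6, 23), (7, 16), (7, 17), (7, 22), (7, 23)]
Unfold 3 (reflect across v@24): 32 holes -> [(0, 16), (0, 17), (0, 22), (0, 23), (0, 24), (0, 25), (0, 30), (0, 31), (1, 16), (1, 23), (1, 24), (1, 31), (2, 16), (2, 23), (2, 24), (2, 31), (5, 16), (5, 23), (5, 24), (5, 31), (6, 16), (6, 23), (6, 24), (6, 31), (7, 16), (7, 17), (7, 22), (7, 23), (7, 24), (7, 25), (7, 30), (7, 31)]
Unfold 4 (reflect across v@16): 64 holes -> [(0, 0), (0, 1), (0, 6), (0, 7), (0, 8), (0, 9), (0, 14), (0, 15), (0, 16), (0, 17), (0, 22), (0, 23), (0, 24), (0, 25), (0, 30), (0, 31), (1, 0), (1, 7), (1, 8), (1, 15), (1, 16), (1, 23), (1, 24), (1, 31), (2, 0), (2, 7), (2, 8), (2, 15), (2, 16), (2, 23), (2, 24), (2, 31), (5, 0), (5, 7), (5, 8), (5, 15), (5, 16), (5, 23), (5, 24), (5, 31), (6, 0), (6, 7), (6, 8), (6, 15), (6, 16), (6, 23), (6, 24), (6, 31), (7, 0), (7, 1), (7, 6), (7, 7), (7, 8), (7, 9), (7, 14), (7, 15), (7, 16), (7, 17), (7, 22), (7, 23), (7, 24), (7, 25), (7, 30), (7, 31)]
Unfold 5 (reflect across h@8): 128 holes -> [(0, 0), (0, 1), (0, 6), (0, 7), (0, 8), (0, 9), (0, 14), (0, 15), (0, 16), (0, 17), (0, 22), (0, 23), (0, 24), (0, 25), (0, 30), (0, 31), (1, 0), (1, 7), (1, 8), (1, 15), (1, 16), (1, 23), (1, 24), (1, 31), (2, 0), (2, 7), (2, 8), (2, 15), (2, 16), (2, 23), (2, 24), (2, 31), (5, 0), (5, 7), (5, 8), (5, 15), (5, 16), (5, 23), (5, 24), (5, 31), (6, 0), (6, 7), (6, 8), (6, 15), (6, 16), (6, 23), (6, 24), (6, 31), (7, 0), (7, 1), (7, 6), (7, 7), (7, 8), (7, 9), (7, 14), (7, 15), (7, 16), (7, 17), (7, 22), (7, 23), (7, 24), (7, 25), (7, 30), (7, 31), (8, 0), (8, 1), (8, 6), (8, 7), (8, 8), (8, 9), (8, 14), (8, 15), (8, 16), (8, 17), (8, 22), (8, 23), (8, 24), (8, 25), (8, 30), (8, 31), (9, 0), (9, 7), (9, 8), (9, 15), (9, 16), (9, 23), (9, 24), (9, 31), (10, 0), (10, 7), (10, 8), (10, 15), (10, 16), (10, 23), (10, 24), (10, 31), (13, 0), (13, 7), (13, 8), (13, 15), (13, 16), (13, 23), (13, 24), (13, 31), (14, 0), (14, 7), (14, 8), (14, 15), (14, 16), (14, 23), (14, 24), (14, 31), (15, 0), (15, 1), (15, 6), (15, 7), (15, 8), (15, 9), (15, 14), (15, 15), (15, 16), (15, 17), (15, 22), (15, 23), (15, 24), (15, 25), (15, 30), (15, 31)]
Holes: [(0, 0), (0, 1), (0, 6), (0, 7), (0, 8), (0, 9), (0, 14), (0, 15), (0, 16), (0, 17), (0, 22), (0, 23), (0, 24), (0, 25), (0, 30), (0, 31), (1, 0), (1, 7), (1, 8), (1, 15), (1, 16), (1, 23), (1, 24), (1, 31), (2, 0), (2, 7), (2, 8), (2, 15), (2, 16), (2, 23), (2, 24), (2, 31), (5, 0), (5, 7), (5, 8), (5, 15), (5, 16), (5, 23), (5, 24), (5, 31), (6, 0), (6, 7), (6, 8), (6, 15), (6, 16), (6, 23), (6, 24), (6, 31), (7, 0), (7, 1), (7, 6), (7, 7), (7, 8), (7, 9), (7, 14), (7, 15), (7, 16), (7, 17), (7, 22), (7, 23), (7, 24), (7, 25), (7, 30), (7, 31), (8, 0), (8, 1), (8, 6), (8, 7), (8, 8), (8, 9), (8, 14), (8, 15), (8, 16), (8, 17), (8, 22), (8, 23), (8, 24), (8, 25), (8, 30), (8, 31), (9, 0), (9, 7), (9, 8), (9, 15), (9, 16), (9, 23), (9, 24), (9, 31), (10, 0), (10, 7), (10, 8), (10, 15), (10, 16), (10, 23), (10, 24), (10, 31), (13, 0), (13, 7), (13, 8), (13, 15), (13, 16), (13, 23), (13, 24), (13, 31), (14, 0), (14, 7), (14, 8), (14, 15), (14, 16), (14, 23), (14, 24), (14, 31), (15, 0), (15, 1), (15, 6), (15, 7), (15, 8), (15, 9), (15, 14), (15, 15), (15, 16), (15, 17), (15, 22), (15, 23), (15, 24), (15, 25), (15, 30), (15, 31)]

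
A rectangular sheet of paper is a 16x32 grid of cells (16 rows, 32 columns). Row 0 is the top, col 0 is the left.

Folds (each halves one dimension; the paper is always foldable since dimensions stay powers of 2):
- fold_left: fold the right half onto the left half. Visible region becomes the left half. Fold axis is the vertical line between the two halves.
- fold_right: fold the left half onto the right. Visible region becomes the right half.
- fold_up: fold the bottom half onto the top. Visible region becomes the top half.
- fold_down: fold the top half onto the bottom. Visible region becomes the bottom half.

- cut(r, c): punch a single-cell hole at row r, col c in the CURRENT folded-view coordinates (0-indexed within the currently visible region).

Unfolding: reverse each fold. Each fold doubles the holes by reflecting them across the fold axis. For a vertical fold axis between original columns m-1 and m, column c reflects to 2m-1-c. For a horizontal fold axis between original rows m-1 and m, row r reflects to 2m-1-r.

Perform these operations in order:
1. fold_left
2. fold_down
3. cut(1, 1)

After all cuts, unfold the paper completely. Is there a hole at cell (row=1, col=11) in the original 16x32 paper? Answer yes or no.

Op 1 fold_left: fold axis v@16; visible region now rows[0,16) x cols[0,16) = 16x16
Op 2 fold_down: fold axis h@8; visible region now rows[8,16) x cols[0,16) = 8x16
Op 3 cut(1, 1): punch at orig (9,1); cuts so far [(9, 1)]; region rows[8,16) x cols[0,16) = 8x16
Unfold 1 (reflect across h@8): 2 holes -> [(6, 1), (9, 1)]
Unfold 2 (reflect across v@16): 4 holes -> [(6, 1), (6, 30), (9, 1), (9, 30)]
Holes: [(6, 1), (6, 30), (9, 1), (9, 30)]

Answer: no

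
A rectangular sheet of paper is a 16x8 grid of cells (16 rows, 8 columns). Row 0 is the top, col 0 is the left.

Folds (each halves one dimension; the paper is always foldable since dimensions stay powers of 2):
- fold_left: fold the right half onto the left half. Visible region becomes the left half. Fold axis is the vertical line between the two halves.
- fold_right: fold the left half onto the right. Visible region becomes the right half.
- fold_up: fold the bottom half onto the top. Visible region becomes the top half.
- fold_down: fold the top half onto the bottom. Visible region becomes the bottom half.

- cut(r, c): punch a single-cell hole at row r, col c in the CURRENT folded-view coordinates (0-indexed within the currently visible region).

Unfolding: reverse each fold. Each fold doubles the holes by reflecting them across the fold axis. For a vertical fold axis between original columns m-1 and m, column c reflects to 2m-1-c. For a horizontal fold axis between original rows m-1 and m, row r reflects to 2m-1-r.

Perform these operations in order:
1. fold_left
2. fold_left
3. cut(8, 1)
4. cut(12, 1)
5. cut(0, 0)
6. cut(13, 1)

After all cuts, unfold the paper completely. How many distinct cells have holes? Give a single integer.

Op 1 fold_left: fold axis v@4; visible region now rows[0,16) x cols[0,4) = 16x4
Op 2 fold_left: fold axis v@2; visible region now rows[0,16) x cols[0,2) = 16x2
Op 3 cut(8, 1): punch at orig (8,1); cuts so far [(8, 1)]; region rows[0,16) x cols[0,2) = 16x2
Op 4 cut(12, 1): punch at orig (12,1); cuts so far [(8, 1), (12, 1)]; region rows[0,16) x cols[0,2) = 16x2
Op 5 cut(0, 0): punch at orig (0,0); cuts so far [(0, 0), (8, 1), (12, 1)]; region rows[0,16) x cols[0,2) = 16x2
Op 6 cut(13, 1): punch at orig (13,1); cuts so far [(0, 0), (8, 1), (12, 1), (13, 1)]; region rows[0,16) x cols[0,2) = 16x2
Unfold 1 (reflect across v@2): 8 holes -> [(0, 0), (0, 3), (8, 1), (8, 2), (12, 1), (12, 2), (13, 1), (13, 2)]
Unfold 2 (reflect across v@4): 16 holes -> [(0, 0), (0, 3), (0, 4), (0, 7), (8, 1), (8, 2), (8, 5), (8, 6), (12, 1), (12, 2), (12, 5), (12, 6), (13, 1), (13, 2), (13, 5), (13, 6)]

Answer: 16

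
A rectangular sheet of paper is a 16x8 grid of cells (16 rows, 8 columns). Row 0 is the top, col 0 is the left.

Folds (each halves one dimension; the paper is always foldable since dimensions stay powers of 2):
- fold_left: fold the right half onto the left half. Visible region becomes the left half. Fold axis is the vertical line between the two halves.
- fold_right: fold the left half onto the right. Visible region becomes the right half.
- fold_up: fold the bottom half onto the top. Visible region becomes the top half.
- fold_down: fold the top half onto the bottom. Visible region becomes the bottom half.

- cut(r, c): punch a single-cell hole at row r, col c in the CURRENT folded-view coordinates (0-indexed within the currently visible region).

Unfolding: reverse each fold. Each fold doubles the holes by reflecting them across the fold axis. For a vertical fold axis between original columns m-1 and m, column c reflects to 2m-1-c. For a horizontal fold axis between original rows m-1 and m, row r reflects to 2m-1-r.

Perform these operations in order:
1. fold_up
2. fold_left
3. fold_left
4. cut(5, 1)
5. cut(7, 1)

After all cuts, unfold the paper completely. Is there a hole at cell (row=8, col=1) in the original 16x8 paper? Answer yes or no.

Op 1 fold_up: fold axis h@8; visible region now rows[0,8) x cols[0,8) = 8x8
Op 2 fold_left: fold axis v@4; visible region now rows[0,8) x cols[0,4) = 8x4
Op 3 fold_left: fold axis v@2; visible region now rows[0,8) x cols[0,2) = 8x2
Op 4 cut(5, 1): punch at orig (5,1); cuts so far [(5, 1)]; region rows[0,8) x cols[0,2) = 8x2
Op 5 cut(7, 1): punch at orig (7,1); cuts so far [(5, 1), (7, 1)]; region rows[0,8) x cols[0,2) = 8x2
Unfold 1 (reflect across v@2): 4 holes -> [(5, 1), (5, 2), (7, 1), (7, 2)]
Unfold 2 (reflect across v@4): 8 holes -> [(5, 1), (5, 2), (5, 5), (5, 6), (7, 1), (7, 2), (7, 5), (7, 6)]
Unfold 3 (reflect across h@8): 16 holes -> [(5, 1), (5, 2), (5, 5), (5, 6), (7, 1), (7, 2), (7, 5), (7, 6), (8, 1), (8, 2), (8, 5), (8, 6), (10, 1), (10, 2), (10, 5), (10, 6)]
Holes: [(5, 1), (5, 2), (5, 5), (5, 6), (7, 1), (7, 2), (7, 5), (7, 6), (8, 1), (8, 2), (8, 5), (8, 6), (10, 1), (10, 2), (10, 5), (10, 6)]

Answer: yes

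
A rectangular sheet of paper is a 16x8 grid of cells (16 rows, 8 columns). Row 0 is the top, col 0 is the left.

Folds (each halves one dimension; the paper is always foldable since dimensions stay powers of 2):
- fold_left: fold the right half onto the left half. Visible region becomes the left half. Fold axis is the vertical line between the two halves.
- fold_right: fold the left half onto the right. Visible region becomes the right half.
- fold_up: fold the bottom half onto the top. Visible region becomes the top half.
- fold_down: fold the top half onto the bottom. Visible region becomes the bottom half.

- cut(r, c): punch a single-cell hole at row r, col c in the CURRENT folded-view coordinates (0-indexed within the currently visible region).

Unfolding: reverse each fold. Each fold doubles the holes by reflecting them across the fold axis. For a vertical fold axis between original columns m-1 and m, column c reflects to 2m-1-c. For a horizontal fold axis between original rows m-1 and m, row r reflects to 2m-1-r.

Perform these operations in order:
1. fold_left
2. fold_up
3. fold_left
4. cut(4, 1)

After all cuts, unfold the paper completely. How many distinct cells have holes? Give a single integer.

Answer: 8

Derivation:
Op 1 fold_left: fold axis v@4; visible region now rows[0,16) x cols[0,4) = 16x4
Op 2 fold_up: fold axis h@8; visible region now rows[0,8) x cols[0,4) = 8x4
Op 3 fold_left: fold axis v@2; visible region now rows[0,8) x cols[0,2) = 8x2
Op 4 cut(4, 1): punch at orig (4,1); cuts so far [(4, 1)]; region rows[0,8) x cols[0,2) = 8x2
Unfold 1 (reflect across v@2): 2 holes -> [(4, 1), (4, 2)]
Unfold 2 (reflect across h@8): 4 holes -> [(4, 1), (4, 2), (11, 1), (11, 2)]
Unfold 3 (reflect across v@4): 8 holes -> [(4, 1), (4, 2), (4, 5), (4, 6), (11, 1), (11, 2), (11, 5), (11, 6)]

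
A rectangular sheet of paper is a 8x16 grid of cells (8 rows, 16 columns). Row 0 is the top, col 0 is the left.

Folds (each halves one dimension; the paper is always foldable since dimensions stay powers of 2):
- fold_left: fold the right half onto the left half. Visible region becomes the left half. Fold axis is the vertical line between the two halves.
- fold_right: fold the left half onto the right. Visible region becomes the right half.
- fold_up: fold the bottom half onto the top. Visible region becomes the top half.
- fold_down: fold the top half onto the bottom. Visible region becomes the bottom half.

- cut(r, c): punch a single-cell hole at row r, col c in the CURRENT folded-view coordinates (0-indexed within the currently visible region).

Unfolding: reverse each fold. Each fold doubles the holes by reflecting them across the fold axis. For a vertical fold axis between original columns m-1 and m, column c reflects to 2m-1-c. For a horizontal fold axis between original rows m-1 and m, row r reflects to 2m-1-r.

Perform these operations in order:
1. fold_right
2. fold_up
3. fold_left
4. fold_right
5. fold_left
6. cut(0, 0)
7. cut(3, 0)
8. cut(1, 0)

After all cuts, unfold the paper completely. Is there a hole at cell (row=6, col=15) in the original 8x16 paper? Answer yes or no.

Answer: yes

Derivation:
Op 1 fold_right: fold axis v@8; visible region now rows[0,8) x cols[8,16) = 8x8
Op 2 fold_up: fold axis h@4; visible region now rows[0,4) x cols[8,16) = 4x8
Op 3 fold_left: fold axis v@12; visible region now rows[0,4) x cols[8,12) = 4x4
Op 4 fold_right: fold axis v@10; visible region now rows[0,4) x cols[10,12) = 4x2
Op 5 fold_left: fold axis v@11; visible region now rows[0,4) x cols[10,11) = 4x1
Op 6 cut(0, 0): punch at orig (0,10); cuts so far [(0, 10)]; region rows[0,4) x cols[10,11) = 4x1
Op 7 cut(3, 0): punch at orig (3,10); cuts so far [(0, 10), (3, 10)]; region rows[0,4) x cols[10,11) = 4x1
Op 8 cut(1, 0): punch at orig (1,10); cuts so far [(0, 10), (1, 10), (3, 10)]; region rows[0,4) x cols[10,11) = 4x1
Unfold 1 (reflect across v@11): 6 holes -> [(0, 10), (0, 11), (1, 10), (1, 11), (3, 10), (3, 11)]
Unfold 2 (reflect across v@10): 12 holes -> [(0, 8), (0, 9), (0, 10), (0, 11), (1, 8), (1, 9), (1, 10), (1, 11), (3, 8), (3, 9), (3, 10), (3, 11)]
Unfold 3 (reflect across v@12): 24 holes -> [(0, 8), (0, 9), (0, 10), (0, 11), (0, 12), (0, 13), (0, 14), (0, 15), (1, 8), (1, 9), (1, 10), (1, 11), (1, 12), (1, 13), (1, 14), (1, 15), (3, 8), (3, 9), (3, 10), (3, 11), (3, 12), (3, 13), (3, 14), (3, 15)]
Unfold 4 (reflect across h@4): 48 holes -> [(0, 8), (0, 9), (0, 10), (0, 11), (0, 12), (0, 13), (0, 14), (0, 15), (1, 8), (1, 9), (1, 10), (1, 11), (1, 12), (1, 13), (1, 14), (1, 15), (3, 8), (3, 9), (3, 10), (3, 11), (3, 12), (3, 13), (3, 14), (3, 15), (4, 8), (4, 9), (4, 10), (4, 11), (4, 12), (4, 13), (4, 14), (4, 15), (6, 8), (6, 9), (6, 10), (6, 11), (6, 12), (6, 13), (6, 14), (6, 15), (7, 8), (7, 9), (7, 10), (7, 11), (7, 12), (7, 13), (7, 14), (7, 15)]
Unfold 5 (reflect across v@8): 96 holes -> [(0, 0), (0, 1), (0, 2), (0, 3), (0, 4), (0, 5), (0, 6), (0, 7), (0, 8), (0, 9), (0, 10), (0, 11), (0, 12), (0, 13), (0, 14), (0, 15), (1, 0), (1, 1), (1, 2), (1, 3), (1, 4), (1, 5), (1, 6), (1, 7), (1, 8), (1, 9), (1, 10), (1, 11), (1, 12), (1, 13), (1, 14), (1, 15), (3, 0), (3, 1), (3, 2), (3, 3), (3, 4), (3, 5), (3, 6), (3, 7), (3, 8), (3, 9), (3, 10), (3, 11), (3, 12), (3, 13), (3, 14), (3, 15), (4, 0), (4, 1), (4, 2), (4, 3), (4, 4), (4, 5), (4, 6), (4, 7), (4, 8), (4, 9), (4, 10), (4, 11), (4, 12), (4, 13), (4, 14), (4, 15), (6, 0), (6, 1), (6, 2), (6, 3), (6, 4), (6, 5), (6, 6), (6, 7), (6, 8), (6, 9), (6, 10), (6, 11), (6, 12), (6, 13), (6, 14), (6, 15), (7, 0), (7, 1), (7, 2), (7, 3), (7, 4), (7, 5), (7, 6), (7, 7), (7, 8), (7, 9), (7, 10), (7, 11), (7, 12), (7, 13), (7, 14), (7, 15)]
Holes: [(0, 0), (0, 1), (0, 2), (0, 3), (0, 4), (0, 5), (0, 6), (0, 7), (0, 8), (0, 9), (0, 10), (0, 11), (0, 12), (0, 13), (0, 14), (0, 15), (1, 0), (1, 1), (1, 2), (1, 3), (1, 4), (1, 5), (1, 6), (1, 7), (1, 8), (1, 9), (1, 10), (1, 11), (1, 12), (1, 13), (1, 14), (1, 15), (3, 0), (3, 1), (3, 2), (3, 3), (3, 4), (3, 5), (3, 6), (3, 7), (3, 8), (3, 9), (3, 10), (3, 11), (3, 12), (3, 13), (3, 14), (3, 15), (4, 0), (4, 1), (4, 2), (4, 3), (4, 4), (4, 5), (4, 6), (4, 7), (4, 8), (4, 9), (4, 10), (4, 11), (4, 12), (4, 13), (4, 14), (4, 15), (6, 0), (6, 1), (6, 2), (6, 3), (6, 4), (6, 5), (6, 6), (6, 7), (6, 8), (6, 9), (6, 10), (6, 11), (6, 12), (6, 13), (6, 14), (6, 15), (7, 0), (7, 1), (7, 2), (7, 3), (7, 4), (7, 5), (7, 6), (7, 7), (7, 8), (7, 9), (7, 10), (7, 11), (7, 12), (7, 13), (7, 14), (7, 15)]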